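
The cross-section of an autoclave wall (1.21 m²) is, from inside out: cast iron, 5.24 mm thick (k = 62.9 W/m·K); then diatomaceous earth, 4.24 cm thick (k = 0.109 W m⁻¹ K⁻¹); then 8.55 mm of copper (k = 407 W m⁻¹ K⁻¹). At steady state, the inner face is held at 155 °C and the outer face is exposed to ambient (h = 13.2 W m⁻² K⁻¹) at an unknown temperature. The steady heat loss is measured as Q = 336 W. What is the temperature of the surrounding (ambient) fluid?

Sum the resistances:
  R_cast iron = L/(kA) = 0.00524/(62.9·1.21) = 6.885×10^-5 K/W
  R_diatomaceous earth = L/(kA) = 0.0424/(0.109·1.21) = 0.3215 K/W
  R_copper = L/(kA) = 0.00855/(407·1.21) = 1.736×10^-5 K/W
  R_conv,out = 1/(hA) = 1/(13.2·1.21) = 0.06261 K/W
ΣR = 0.3842 K/W
ΔT = Q·ΣR = 336 × 0.3842 = 129.1 K
Heat flows outward, so T_out = T_in − ΔT = 155 − 129.1 = 25.9 °C

T_out = 25.9 °C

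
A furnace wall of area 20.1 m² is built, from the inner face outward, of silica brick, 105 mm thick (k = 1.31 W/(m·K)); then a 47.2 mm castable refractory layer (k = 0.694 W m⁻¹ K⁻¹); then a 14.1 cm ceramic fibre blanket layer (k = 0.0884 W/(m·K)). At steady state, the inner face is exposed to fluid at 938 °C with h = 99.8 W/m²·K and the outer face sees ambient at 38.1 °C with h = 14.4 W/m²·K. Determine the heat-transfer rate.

Series thermal resistances, inner to outer:
  R_conv,in = 1/(hA) = 1/(99.8·20.1) = 4.985×10^-4 K/W
  R_silica brick = L/(kA) = 0.105/(1.31·20.1) = 0.003988 K/W
  R_castable refractory = L/(kA) = 0.0472/(0.694·20.1) = 0.003384 K/W
  R_ceramic fibre blanket = L/(kA) = 0.141/(0.0884·20.1) = 0.07935 K/W
  R_conv,out = 1/(hA) = 1/(14.4·20.1) = 0.003455 K/W
ΣR = 4.985×10^-4 + 0.003988 + 0.003384 + 0.07935 + 0.003455 = 0.09068 K/W
Q = ΔT/ΣR = (938 °C − 38.1 °C)/0.09068 = 9920 W

Q = 9.92 kW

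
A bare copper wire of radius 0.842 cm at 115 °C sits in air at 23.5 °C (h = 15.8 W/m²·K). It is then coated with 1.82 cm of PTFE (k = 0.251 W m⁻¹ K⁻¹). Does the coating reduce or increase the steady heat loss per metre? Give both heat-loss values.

increases: 76.5 → 82.6 W/m

Critical radius for a cylinder: r_cr = k/h = 0.0159 m = 1.59 cm.
Outer radius after coating: r₂ = 0.00842 + 0.0182 = 0.02662 m.
r₁ < r_cr < r₂: heat loss rises to a maximum at r_cr then falls. Whether the coating helps depends on whether Q(r₂) has dropped back below Q(r₁).
Bare: R = 1/(2πr₁h) = 1.196 m·K/W; Q = 91.5/1.196 = 76.5 W/m.
Coated: R = R_cond + R_conv = 1.108 m·K/W; Q = 91.5/1.108 = 82.6 W/m.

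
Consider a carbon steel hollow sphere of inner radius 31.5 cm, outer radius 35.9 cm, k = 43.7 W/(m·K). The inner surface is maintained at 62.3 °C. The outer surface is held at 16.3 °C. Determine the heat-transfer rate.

Q = 64900 W

Q = 4πk·ΔT/(1/r₁ − 1/r₂) = 4π × 43.7 × 46 / (1/0.315 − 1/0.359) = 64900 W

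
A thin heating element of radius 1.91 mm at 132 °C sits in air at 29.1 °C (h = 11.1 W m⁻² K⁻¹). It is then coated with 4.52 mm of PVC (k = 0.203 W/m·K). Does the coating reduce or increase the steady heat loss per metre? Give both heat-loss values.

increases: 13.7 → 32.3 W/m

Critical radius for a cylinder: r_cr = k/h = 0.0183 m = 1.83 cm.
Outer radius after coating: r₂ = 0.00191 + 0.00452 = 0.00643 m.
Since r₁ < r_cr and r₂ ≤ r_cr, the coating moves toward the maximum at r_cr — heat loss rises.
Bare: R = 1/(2πr₁h) = 7.507 m·K/W; Q = 102.9/7.507 = 13.7 W/m.
Coated: R = R_cond + R_conv = 3.182 m·K/W; Q = 102.9/3.182 = 32.3 W/m.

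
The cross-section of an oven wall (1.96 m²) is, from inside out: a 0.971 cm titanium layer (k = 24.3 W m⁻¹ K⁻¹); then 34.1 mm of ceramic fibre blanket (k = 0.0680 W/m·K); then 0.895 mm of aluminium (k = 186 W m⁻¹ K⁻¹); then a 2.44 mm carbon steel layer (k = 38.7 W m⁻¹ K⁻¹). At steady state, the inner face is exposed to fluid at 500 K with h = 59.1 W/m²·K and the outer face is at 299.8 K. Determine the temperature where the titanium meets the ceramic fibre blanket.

Treat each layer as a resistance in series:
  R_conv,in = 1/(hA) = 1/(59.1·1.96) = 0.008633 K/W
  R_titanium = L/(kA) = 0.00971/(24.3·1.96) = 2.039×10^-4 K/W
  R_ceramic fibre blanket = L/(kA) = 0.0341/(0.0680·1.96) = 0.2559 K/W
  R_aluminium = L/(kA) = 8.95×10^-4/(186·1.96) = 2.455×10^-6 K/W
  R_carbon steel = L/(kA) = 0.00244/(38.7·1.96) = 3.217×10^-5 K/W
ΣR = 0.008633 + 2.039×10^-4 + 0.2559 + 2.455×10^-6 + 3.217×10^-5 = 0.2648 K/W
Q = ΔT/ΣR = (500 K − 299.8 K)/0.2648 = 756.0 W
From the inner boundary to the titanium/ceramic fibre blanket interface, ΣR_partial = 0.008837 K/W.
T_interface = T_in − Q·ΣR_partial = 500 K − (756.0)(0.008837) = 493 K

T = 493 K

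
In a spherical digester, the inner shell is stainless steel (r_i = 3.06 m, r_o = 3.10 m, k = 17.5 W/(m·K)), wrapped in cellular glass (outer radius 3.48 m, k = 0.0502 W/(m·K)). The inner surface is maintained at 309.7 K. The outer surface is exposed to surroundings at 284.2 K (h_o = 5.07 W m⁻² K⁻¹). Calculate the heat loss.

Q = 446 W

Treat each layer as a resistance in series:
  R_stainless steel = (1/3.06 − 1/3.10)/(4πk) = 0.004217/(4π·17.5) = 1.917×10^-5 K/W
  R_cellular glass = (1/3.10 − 1/3.48)/(4πk) = 0.03522/(4π·0.0502) = 0.05584 K/W
  R_conv,out = 1/(4πr²h) = 1/(4π·3.48²·5.07) = 0.001296 K/W
ΣR = 1.917×10^-5 + 0.05584 + 0.001296 = 0.05716 K/W
Q = ΔT/ΣR = (309.7 K − 284.2 K)/0.05716 = 446 W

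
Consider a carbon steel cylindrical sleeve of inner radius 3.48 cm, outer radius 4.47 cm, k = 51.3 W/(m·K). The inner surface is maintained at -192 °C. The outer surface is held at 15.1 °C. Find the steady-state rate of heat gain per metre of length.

Q' = 2πk·ΔT/ln(r₂/r₁) = 2π × 51.3 × 207.1 / ln(0.0447/0.0348) = 2.67×10^5 W/m

Q' = 2.67×10^5 W/m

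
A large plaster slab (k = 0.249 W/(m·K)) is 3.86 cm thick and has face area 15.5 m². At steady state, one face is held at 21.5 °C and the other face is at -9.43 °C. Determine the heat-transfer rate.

Q = 3090 W

Q = kA·ΔT/L = 0.249 × 15.5 × |21.5 °C − -9.43 °C| / 0.0386 = 3090 W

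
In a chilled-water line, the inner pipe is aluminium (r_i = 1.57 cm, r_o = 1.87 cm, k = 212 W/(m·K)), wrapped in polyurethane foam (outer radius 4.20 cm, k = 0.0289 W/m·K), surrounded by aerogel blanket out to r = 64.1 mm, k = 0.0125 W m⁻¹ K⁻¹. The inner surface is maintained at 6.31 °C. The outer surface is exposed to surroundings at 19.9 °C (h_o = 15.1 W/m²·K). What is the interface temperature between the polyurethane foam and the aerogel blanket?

T = 12.4 °C

Treat each layer as a resistance in series:
  R'_aluminium = ln(0.0187/0.0157)/(2πk) = 0.1749/(2π·212) = 1.313×10^-4 m·K/W
  R'_polyurethane foam = ln(0.0420/0.0187)/(2πk) = 0.8091/(2π·0.0289) = 4.456 m·K/W
  R'_aerogel blanket = ln(0.0641/0.0420)/(2πk) = 0.4228/(2π·0.0125) = 5.383 m·K/W
  R'_conv,out = 1/(2πr h) = 1/(2π·0.0641·15.1) = 0.1644 m·K/W
ΣR = 1.313×10^-4 + 4.456 + 5.383 + 0.1644 = 10.00 m·K/W
Q' = ΔT/ΣR = (6.31 °C − 19.9 °C)/10.00 = -1.359 W/m
From the inner boundary to the polyurethane foam/aerogel blanket interface, ΣR_partial = 4.456 m·K/W.
T_interface = T_in − Q'·ΣR_partial = 6.31 °C − (-1.359)(4.456) = 12.4 °C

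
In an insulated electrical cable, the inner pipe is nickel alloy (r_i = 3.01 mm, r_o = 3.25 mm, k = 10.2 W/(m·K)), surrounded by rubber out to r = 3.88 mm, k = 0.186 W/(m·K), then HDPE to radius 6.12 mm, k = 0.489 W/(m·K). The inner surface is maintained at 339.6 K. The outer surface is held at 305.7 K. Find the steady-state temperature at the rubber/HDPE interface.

T = 322.4 K

Treat each layer as a resistance in series:
  R'_nickel alloy = ln(0.00325/0.00301)/(2πk) = 0.07671/(2π·10.2) = 0.001197 m·K/W
  R'_rubber = ln(0.00388/0.00325)/(2πk) = 0.1772/(2π·0.186) = 0.1516 m·K/W
  R'_HDPE = ln(0.00612/0.00388)/(2πk) = 0.4557/(2π·0.489) = 0.1483 m·K/W
ΣR = 0.001197 + 0.1516 + 0.1483 = 0.3011 m·K/W
Q' = ΔT/ΣR = (339.6 K − 305.7 K)/0.3011 = 112.6 W/m
From the inner boundary to the rubber/HDPE interface, ΣR_partial = 0.1528 m·K/W.
T_interface = T_in − Q'·ΣR_partial = 339.6 K − (112.6)(0.1528) = 322.4 K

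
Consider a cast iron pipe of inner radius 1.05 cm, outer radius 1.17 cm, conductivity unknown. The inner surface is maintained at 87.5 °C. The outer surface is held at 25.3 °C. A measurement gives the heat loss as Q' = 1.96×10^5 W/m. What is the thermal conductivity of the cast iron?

ΣR = ΔT/Q' = |87.5 − 25.3|/1.96×10^5 = 3.173×10^-4 m·K/W
ln(r₂/r₁)/(2πk) = 3.173×10^-4 ⇒ k = 0.1082/(2π·3.173×10^-4) = 54.3 W/m·K

k = 54.3 W/m·K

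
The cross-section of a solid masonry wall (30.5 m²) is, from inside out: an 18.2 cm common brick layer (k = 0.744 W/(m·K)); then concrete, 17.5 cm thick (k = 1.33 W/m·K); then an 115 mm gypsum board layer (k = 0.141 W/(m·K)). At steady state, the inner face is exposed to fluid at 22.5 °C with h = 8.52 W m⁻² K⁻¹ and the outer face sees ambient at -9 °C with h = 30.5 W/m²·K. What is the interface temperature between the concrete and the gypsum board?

T = 10.9 °C

Treat each layer as a resistance in series:
  R_conv,in = 1/(hA) = 1/(8.52·30.5) = 0.003848 K/W
  R_common brick = L/(kA) = 0.182/(0.744·30.5) = 0.008020 K/W
  R_concrete = L/(kA) = 0.175/(1.33·30.5) = 0.004314 K/W
  R_gypsum board = L/(kA) = 0.115/(0.141·30.5) = 0.02674 K/W
  R_conv,out = 1/(hA) = 1/(30.5·30.5) = 0.001075 K/W
ΣR = 0.003848 + 0.008020 + 0.004314 + 0.02674 + 0.001075 = 0.04400 K/W
Q = ΔT/ΣR = (22.5 °C − -9 °C)/0.04400 = 715.9 W
From the inner boundary to the concrete/gypsum board interface, ΣR_partial = 0.01618 K/W.
T_interface = T_in − Q·ΣR_partial = 22.5 °C − (715.9)(0.01618) = 10.9 °C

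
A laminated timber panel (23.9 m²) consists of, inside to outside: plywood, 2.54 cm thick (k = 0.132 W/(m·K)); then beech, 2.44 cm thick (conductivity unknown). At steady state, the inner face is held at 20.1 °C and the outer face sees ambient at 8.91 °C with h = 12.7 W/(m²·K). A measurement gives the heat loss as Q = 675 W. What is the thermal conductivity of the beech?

k = 0.195 W/m·K

ΣR = ΔT/Q = |20.1 − 8.91|/675 = 0.01658 K/W
Known resistances:
  R_plywood = L/(kA) = 0.0254/(0.132·23.9) = 0.008051 K/W
  R_conv,out = 1/(hA) = 1/(12.7·23.9) = 0.003295 K/W
R_beech = ΣR − ΣR_known = 0.01658 − 0.01135 = 0.005230 K/W
L/(kA) = 0.005230 ⇒ k = 0.0244/(0.005230·23.9) = 0.195 W/m·K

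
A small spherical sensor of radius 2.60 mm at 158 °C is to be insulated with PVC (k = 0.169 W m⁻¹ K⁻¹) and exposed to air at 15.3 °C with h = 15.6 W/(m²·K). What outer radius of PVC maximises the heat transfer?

r_cr = 2.17 cm

For a sphere, r_cr = 2k_ins/h = 2·0.169/15.6 = 0.0217 m = 2.17 cm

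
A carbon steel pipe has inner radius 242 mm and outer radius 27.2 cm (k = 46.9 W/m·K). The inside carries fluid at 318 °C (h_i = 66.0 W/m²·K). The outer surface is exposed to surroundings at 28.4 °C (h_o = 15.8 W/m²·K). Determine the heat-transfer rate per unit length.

Q' = 6110 W/m

Treat each layer as a resistance in series:
  R'_conv,in = 1/(2πr h) = 1/(2π·0.242·66.0) = 0.009965 m·K/W
  R'_carbon steel = ln(0.272/0.242)/(2πk) = 0.1169/(2π·46.9) = 3.966×10^-4 m·K/W
  R'_conv,out = 1/(2πr h) = 1/(2π·0.272·15.8) = 0.03703 m·K/W
ΣR = 0.009965 + 3.966×10^-4 + 0.03703 = 0.04739 m·K/W
Q' = ΔT/ΣR = (318 °C − 28.4 °C)/0.04739 = 6110 W/m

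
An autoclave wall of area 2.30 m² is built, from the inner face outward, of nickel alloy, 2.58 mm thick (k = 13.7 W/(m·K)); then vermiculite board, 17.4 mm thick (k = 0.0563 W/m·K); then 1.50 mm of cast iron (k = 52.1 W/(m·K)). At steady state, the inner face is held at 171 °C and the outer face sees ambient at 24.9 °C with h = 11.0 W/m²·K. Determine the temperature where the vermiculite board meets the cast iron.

Series thermal resistances, inner to outer:
  R_nickel alloy = L/(kA) = 0.00258/(13.7·2.30) = 8.188×10^-5 K/W
  R_vermiculite board = L/(kA) = 0.0174/(0.0563·2.30) = 0.1344 K/W
  R_cast iron = L/(kA) = 0.00150/(52.1·2.30) = 1.252×10^-5 K/W
  R_conv,out = 1/(hA) = 1/(11.0·2.30) = 0.03953 K/W
ΣR = 8.188×10^-5 + 0.1344 + 1.252×10^-5 + 0.03953 = 0.1740 K/W
Q = ΔT/ΣR = (171 °C − 24.9 °C)/0.1740 = 839.7 W
From the inner boundary to the vermiculite board/cast iron interface, ΣR_partial = 0.1345 K/W.
T_interface = T_in − Q·ΣR_partial = 171 °C − (839.7)(0.1345) = 58.1 °C

T = 58.1 °C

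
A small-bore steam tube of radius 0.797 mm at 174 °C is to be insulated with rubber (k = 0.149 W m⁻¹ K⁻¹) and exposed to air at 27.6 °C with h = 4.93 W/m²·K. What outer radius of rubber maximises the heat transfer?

For a cylinder, r_cr = k_ins/h = 0.149/4.93 = 0.0302 m = 3.02 cm

r_cr = 3.02 cm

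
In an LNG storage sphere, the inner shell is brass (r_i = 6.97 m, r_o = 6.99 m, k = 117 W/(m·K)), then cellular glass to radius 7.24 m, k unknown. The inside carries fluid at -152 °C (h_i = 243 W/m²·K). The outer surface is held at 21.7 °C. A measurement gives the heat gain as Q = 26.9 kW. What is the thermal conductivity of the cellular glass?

k = 0.0609 W/m·K

ΣR = ΔT/Q = |-152 − 21.7|/26900 = 0.006457 K/W
Known resistances:
  R_conv,in = 1/(4πr²h) = 1/(4π·6.97²·243) = 6.741×10^-6 K/W
  R_brass = (1/6.97 − 1/6.99)/(4πk) = 4.105×10^-4/(4π·117) = 2.792×10^-7 K/W
R_cellular glass = ΣR − ΣR_known = 0.006457 − 7.020×10^-6 = 0.006450 K/W
(1/r₁−1/r₂)/(4πk) = 0.006450 ⇒ k = 0.004940/(4π·0.006450) = 0.0609 W/m·K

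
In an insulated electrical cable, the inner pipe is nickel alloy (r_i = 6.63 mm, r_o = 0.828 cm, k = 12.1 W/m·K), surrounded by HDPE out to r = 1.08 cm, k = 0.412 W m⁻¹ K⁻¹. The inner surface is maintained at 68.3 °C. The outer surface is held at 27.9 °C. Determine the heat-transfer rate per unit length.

Treat each layer as a resistance in series:
  R'_nickel alloy = ln(0.00828/0.00663)/(2πk) = 0.2222/(2π·12.1) = 0.002923 m·K/W
  R'_HDPE = ln(0.0108/0.00828)/(2πk) = 0.2657/(2π·0.412) = 0.1026 m·K/W
ΣR = 0.002923 + 0.1026 = 0.1055 m·K/W
Q' = ΔT/ΣR = (68.3 °C − 27.9 °C)/0.1055 = 383 W/m

Q' = 383 W/m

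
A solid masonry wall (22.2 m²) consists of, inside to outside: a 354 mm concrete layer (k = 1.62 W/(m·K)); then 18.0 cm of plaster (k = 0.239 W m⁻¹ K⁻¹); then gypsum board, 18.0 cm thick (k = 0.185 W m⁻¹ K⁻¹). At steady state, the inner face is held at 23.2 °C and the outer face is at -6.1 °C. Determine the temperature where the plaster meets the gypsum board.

T = 8.56 °C

Resistance network (inner→outer):
  R_concrete = L/(kA) = 0.354/(1.62·22.2) = 0.009843 K/W
  R_plaster = L/(kA) = 0.180/(0.239·22.2) = 0.03393 K/W
  R_gypsum board = L/(kA) = 0.180/(0.185·22.2) = 0.04383 K/W
ΣR = 0.009843 + 0.03393 + 0.04383 = 0.08760 K/W
Q = ΔT/ΣR = (23.2 °C − -6.1 °C)/0.08760 = 334.5 W
From the inner boundary to the plaster/gypsum board interface, ΣR_partial = 0.04377 K/W.
T_interface = T_in − Q·ΣR_partial = 23.2 °C − (334.5)(0.04377) = 8.56 °C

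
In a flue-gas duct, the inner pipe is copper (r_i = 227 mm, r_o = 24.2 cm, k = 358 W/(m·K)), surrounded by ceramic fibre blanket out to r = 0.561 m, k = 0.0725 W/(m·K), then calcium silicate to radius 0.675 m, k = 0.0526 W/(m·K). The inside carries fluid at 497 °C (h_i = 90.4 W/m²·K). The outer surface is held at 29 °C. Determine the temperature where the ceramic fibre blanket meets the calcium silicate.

Series thermal resistances, inner to outer:
  R'_conv,in = 1/(2πr h) = 1/(2π·0.227·90.4) = 0.007756 m·K/W
  R'_copper = ln(0.242/0.227)/(2πk) = 0.06399/(2π·358) = 2.845×10^-5 m·K/W
  R'_ceramic fibre blanket = ln(0.561/0.242)/(2πk) = 0.8408/(2π·0.0725) = 1.846 m·K/W
  R'_calcium silicate = ln(0.675/0.561)/(2πk) = 0.1850/(2π·0.0526) = 0.5597 m·K/W
ΣR = 0.007756 + 2.845×10^-5 + 1.846 + 0.5597 = 2.413 m·K/W
Q' = ΔT/ΣR = (497 °C − 29 °C)/2.413 = 193.9 W/m
From the inner boundary to the ceramic fibre blanket/calcium silicate interface, ΣR_partial = 1.854 m·K/W.
T_interface = T_in − Q'·ΣR_partial = 497 °C − (193.9)(1.854) = 138 °C

T = 138 °C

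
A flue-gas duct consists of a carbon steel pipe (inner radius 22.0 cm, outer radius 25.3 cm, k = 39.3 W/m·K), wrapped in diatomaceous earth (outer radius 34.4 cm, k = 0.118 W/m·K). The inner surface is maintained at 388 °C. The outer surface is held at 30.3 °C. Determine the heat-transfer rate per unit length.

Q' = 862 W/m

Treat each layer as a resistance in series:
  R'_carbon steel = ln(0.253/0.220)/(2πk) = 0.1398/(2π·39.3) = 5.660×10^-4 m·K/W
  R'_diatomaceous earth = ln(0.344/0.253)/(2πk) = 0.3073/(2π·0.118) = 0.4144 m·K/W
ΣR = 5.660×10^-4 + 0.4144 = 0.4150 m·K/W
Q' = ΔT/ΣR = (388 °C − 30.3 °C)/0.4150 = 862 W/m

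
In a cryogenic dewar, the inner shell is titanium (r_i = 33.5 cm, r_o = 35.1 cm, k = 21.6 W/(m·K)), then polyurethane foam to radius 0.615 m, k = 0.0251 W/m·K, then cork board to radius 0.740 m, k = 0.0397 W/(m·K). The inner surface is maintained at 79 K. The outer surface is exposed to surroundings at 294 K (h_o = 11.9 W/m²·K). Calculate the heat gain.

Resistance network (inner→outer):
  R_titanium = (1/0.335 − 1/0.351)/(4πk) = 0.1361/(4π·21.6) = 5.013×10^-4 K/W
  R_polyurethane foam = (1/0.351 − 1/0.615)/(4πk) = 1.223/(4π·0.0251) = 3.877 K/W
  R_cork board = (1/0.615 − 1/0.740)/(4πk) = 0.2747/(4π·0.0397) = 0.5506 K/W
  R_conv,out = 1/(4πr²h) = 1/(4π·0.740²·11.9) = 0.01221 K/W
ΣR = 5.013×10^-4 + 3.877 + 0.5506 + 0.01221 = 4.440 K/W
Q = ΔT/ΣR = (79 K − 294 K)/4.440 = -48.4 W
(Negative Q ⇒ heat flows inward; heat gain = 48.4 W.)

Q = 48.4 W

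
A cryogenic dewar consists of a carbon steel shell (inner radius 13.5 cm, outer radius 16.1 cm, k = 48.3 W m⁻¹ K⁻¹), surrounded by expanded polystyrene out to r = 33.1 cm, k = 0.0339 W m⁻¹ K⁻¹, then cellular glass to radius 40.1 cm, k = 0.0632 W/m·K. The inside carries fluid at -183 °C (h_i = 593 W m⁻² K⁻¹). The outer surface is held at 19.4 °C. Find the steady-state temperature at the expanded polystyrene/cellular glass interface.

T = 2.9 °C

Resistance network (inner→outer):
  R_conv,in = 1/(4πr²h) = 1/(4π·0.135²·593) = 0.007363 K/W
  R_carbon steel = (1/0.135 − 1/0.161)/(4πk) = 1.196/(4π·48.3) = 0.001971 K/W
  R_expanded polystyrene = (1/0.161 − 1/0.331)/(4πk) = 3.190/(4π·0.0339) = 7.488 K/W
  R_cellular glass = (1/0.331 − 1/0.401)/(4πk) = 0.5274/(4π·0.0632) = 0.6640 K/W
ΣR = 0.007363 + 0.001971 + 7.488 + 0.6640 = 8.161 K/W
Q = ΔT/ΣR = (-183 °C − 19.4 °C)/8.161 = -24.80 W
From the inner boundary to the expanded polystyrene/cellular glass interface, ΣR_partial = 7.497 K/W.
T_interface = T_in − Q·ΣR_partial = -183 °C − (-24.80)(7.497) = 2.9 °C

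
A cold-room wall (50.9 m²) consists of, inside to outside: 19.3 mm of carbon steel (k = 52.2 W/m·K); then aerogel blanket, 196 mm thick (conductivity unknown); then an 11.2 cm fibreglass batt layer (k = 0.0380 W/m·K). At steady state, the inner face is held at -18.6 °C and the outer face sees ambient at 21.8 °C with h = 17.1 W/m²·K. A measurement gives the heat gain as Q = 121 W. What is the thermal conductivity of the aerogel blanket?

ΣR = ΔT/Q = |-18.6 − 21.8|/121 = 0.3339 K/W
Known resistances:
  R_carbon steel = L/(kA) = 0.0193/(52.2·50.9) = 7.264×10^-6 K/W
  R_fibreglass batt = L/(kA) = 0.112/(0.0380·50.9) = 0.05791 K/W
  R_conv,out = 1/(hA) = 1/(17.1·50.9) = 0.001149 K/W
R_aerogel blanket = ΣR − ΣR_known = 0.3339 − 0.05907 = 0.2748 K/W
L/(kA) = 0.2748 ⇒ k = 0.196/(0.2748·50.9) = 0.0140 W/m·K

k = 0.0140 W/m·K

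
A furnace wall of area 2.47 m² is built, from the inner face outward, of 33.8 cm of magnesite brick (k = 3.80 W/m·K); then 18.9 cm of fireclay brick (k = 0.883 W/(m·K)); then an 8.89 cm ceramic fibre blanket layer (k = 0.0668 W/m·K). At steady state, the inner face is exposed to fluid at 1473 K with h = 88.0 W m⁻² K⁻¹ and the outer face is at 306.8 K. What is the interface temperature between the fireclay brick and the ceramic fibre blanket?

Resistance network (inner→outer):
  R_conv,in = 1/(hA) = 1/(88.0·2.47) = 0.004601 K/W
  R_magnesite brick = L/(kA) = 0.338/(3.80·2.47) = 0.03601 K/W
  R_fireclay brick = L/(kA) = 0.189/(0.883·2.47) = 0.08666 K/W
  R_ceramic fibre blanket = L/(kA) = 0.0889/(0.0668·2.47) = 0.5388 K/W
ΣR = 0.004601 + 0.03601 + 0.08666 + 0.5388 = 0.6661 K/W
Q = ΔT/ΣR = (1473 K − 306.8 K)/0.6661 = 1751 W
From the inner boundary to the fireclay brick/ceramic fibre blanket interface, ΣR_partial = 0.1273 K/W.
T_interface = T_in − Q·ΣR_partial = 1473 K − (1751)(0.1273) = 1250 K

T = 1250 K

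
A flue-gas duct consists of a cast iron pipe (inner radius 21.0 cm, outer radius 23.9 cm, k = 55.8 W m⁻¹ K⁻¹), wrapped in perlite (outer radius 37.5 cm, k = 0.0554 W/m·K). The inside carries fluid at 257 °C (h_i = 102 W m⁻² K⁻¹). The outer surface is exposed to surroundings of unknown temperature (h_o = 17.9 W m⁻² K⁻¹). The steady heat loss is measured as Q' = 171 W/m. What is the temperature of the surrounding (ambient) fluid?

T_out = 30.3 °C

Sum the resistances:
  R'_conv,in = 1/(2πr h) = 1/(2π·0.210·102) = 0.007430 m·K/W
  R'_cast iron = ln(0.239/0.210)/(2πk) = 0.1294/(2π·55.8) = 3.690×10^-4 m·K/W
  R'_perlite = ln(0.375/0.239)/(2πk) = 0.4505/(2π·0.0554) = 1.294 m·K/W
  R'_conv,out = 1/(2πr h) = 1/(2π·0.375·17.9) = 0.02371 m·K/W
ΣR = 1.326 m·K/W
ΔT = Q'·ΣR = 171 × 1.326 = 226.7 K
Heat flows outward, so T_out = T_in − ΔT = 257 − 226.7 = 30.3 °C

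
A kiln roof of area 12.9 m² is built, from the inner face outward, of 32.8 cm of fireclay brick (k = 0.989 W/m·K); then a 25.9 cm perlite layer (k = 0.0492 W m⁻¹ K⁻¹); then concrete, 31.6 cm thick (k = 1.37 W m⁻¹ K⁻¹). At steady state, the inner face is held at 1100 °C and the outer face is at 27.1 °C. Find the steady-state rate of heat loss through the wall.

Q = 2.38 kW

Series thermal resistances, inner to outer:
  R_fireclay brick = L/(kA) = 0.328/(0.989·12.9) = 0.02571 K/W
  R_perlite = L/(kA) = 0.259/(0.0492·12.9) = 0.4081 K/W
  R_concrete = L/(kA) = 0.316/(1.37·12.9) = 0.01788 K/W
ΣR = 0.02571 + 0.4081 + 0.01788 = 0.4517 K/W
Q = ΔT/ΣR = (1100 °C − 27.1 °C)/0.4517 = 2380 W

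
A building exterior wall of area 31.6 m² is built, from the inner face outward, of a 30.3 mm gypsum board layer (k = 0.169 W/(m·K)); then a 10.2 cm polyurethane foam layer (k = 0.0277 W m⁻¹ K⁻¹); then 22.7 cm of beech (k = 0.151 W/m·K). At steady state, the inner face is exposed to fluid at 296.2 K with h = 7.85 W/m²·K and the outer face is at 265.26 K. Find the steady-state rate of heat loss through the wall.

Treat each layer as a resistance in series:
  R_conv,in = 1/(hA) = 1/(7.85·31.6) = 0.004031 K/W
  R_gypsum board = L/(kA) = 0.0303/(0.169·31.6) = 0.005674 K/W
  R_polyurethane foam = L/(kA) = 0.102/(0.0277·31.6) = 0.1165 K/W
  R_beech = L/(kA) = 0.227/(0.151·31.6) = 0.04757 K/W
ΣR = 0.004031 + 0.005674 + 0.1165 + 0.04757 = 0.1738 K/W
Q = ΔT/ΣR = (296.2 K − 265.26 K)/0.1738 = 178 W

Q = 178 W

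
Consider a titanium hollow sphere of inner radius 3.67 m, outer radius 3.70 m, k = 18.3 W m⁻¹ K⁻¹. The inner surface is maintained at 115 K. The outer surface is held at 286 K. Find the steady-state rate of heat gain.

Q = 4πk·ΔT/(1/r₁ − 1/r₂) = 4π × 18.3 × 171 / (1/3.67 − 1/3.70) = 1.78×10^7 W

Q = 1.78×10^7 W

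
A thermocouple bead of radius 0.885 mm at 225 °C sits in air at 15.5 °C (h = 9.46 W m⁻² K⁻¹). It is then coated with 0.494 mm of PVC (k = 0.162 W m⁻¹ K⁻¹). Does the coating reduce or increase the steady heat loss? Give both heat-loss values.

increases: 0.0195 → 0.0453 W

Critical radius for a sphere: r_cr = 2k/h = 0.0342 m = 3.42 cm.
Outer radius after coating: r₂ = 8.85×10^-4 + 4.94×10^-4 = 0.001379 m.
Since r₁ < r_cr and r₂ ≤ r_cr, the coating moves toward the maximum at r_cr — heat loss rises.
Bare: R = 1/(4πr₁²h) = 10740 K/W; Q = 209.5/10740 = 0.0195 W.
Coated: R = R_cond + R_conv = 4622 K/W; Q = 209.5/4622 = 0.0453 W.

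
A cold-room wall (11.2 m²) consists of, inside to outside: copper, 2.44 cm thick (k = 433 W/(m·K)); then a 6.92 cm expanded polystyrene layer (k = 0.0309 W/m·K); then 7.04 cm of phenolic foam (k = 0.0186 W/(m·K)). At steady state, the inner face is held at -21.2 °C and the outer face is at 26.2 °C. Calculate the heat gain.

Treat each layer as a resistance in series:
  R_copper = L/(kA) = 0.0244/(433·11.2) = 5.031×10^-6 K/W
  R_expanded polystyrene = L/(kA) = 0.0692/(0.0309·11.2) = 0.2000 K/W
  R_phenolic foam = L/(kA) = 0.0704/(0.0186·11.2) = 0.3379 K/W
ΣR = 5.031×10^-6 + 0.2000 + 0.3379 = 0.5379 K/W
Q = ΔT/ΣR = (-21.2 °C − 26.2 °C)/0.5379 = -88.1 W
(Negative Q ⇒ heat flows inward; heat gain = 88.1 W.)

Q = 88.1 W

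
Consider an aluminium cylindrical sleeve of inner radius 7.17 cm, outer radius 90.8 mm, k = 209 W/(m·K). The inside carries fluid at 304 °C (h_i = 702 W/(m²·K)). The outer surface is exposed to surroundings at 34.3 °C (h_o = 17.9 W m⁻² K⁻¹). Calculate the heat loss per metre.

Series thermal resistances, inner to outer:
  R'_conv,in = 1/(2πr h) = 1/(2π·0.0717·702) = 0.003162 m·K/W
  R'_aluminium = ln(0.0908/0.0717)/(2πk) = 0.2362/(2π·209) = 1.798×10^-4 m·K/W
  R'_conv,out = 1/(2πr h) = 1/(2π·0.0908·17.9) = 0.09792 m·K/W
ΣR = 0.003162 + 1.798×10^-4 + 0.09792 = 0.1013 m·K/W
Q' = ΔT/ΣR = (304 °C − 34.3 °C)/0.1013 = 2660 W/m

Q' = 2.66 kW/m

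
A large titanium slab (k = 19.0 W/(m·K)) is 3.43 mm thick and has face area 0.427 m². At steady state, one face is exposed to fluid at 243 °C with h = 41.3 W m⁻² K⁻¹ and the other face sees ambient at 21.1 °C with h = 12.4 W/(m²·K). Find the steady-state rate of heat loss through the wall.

Q = 902 W

Series thermal resistances, inner to outer:
  R_conv,in = 1/(hA) = 1/(41.3·0.427) = 0.05671 K/W
  R_titanium = L/(kA) = 0.00343/(19.0·0.427) = 4.228×10^-4 K/W
  R_conv,out = 1/(hA) = 1/(12.4·0.427) = 0.1889 K/W
ΣR = 0.05671 + 4.228×10^-4 + 0.1889 = 0.2460 K/W
Q = ΔT/ΣR = (243 °C − 21.1 °C)/0.2460 = 902 W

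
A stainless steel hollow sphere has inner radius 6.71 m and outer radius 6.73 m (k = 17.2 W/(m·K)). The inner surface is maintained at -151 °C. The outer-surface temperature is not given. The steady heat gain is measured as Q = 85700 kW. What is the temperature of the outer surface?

Sum the resistances:
  R_stainless steel = (1/6.71 − 1/6.73)/(4πk) = 4.429×10^-4/(4π·17.2) = 2.049×10^-6 K/W
ΣR = 2.049×10^-6 K/W
ΔT = Q·ΣR = 8.57×10^7 × 2.049×10^-6 = 175.6 K
Heat flows inward, so T_out = T_in + ΔT = -151 + 175.6 = 24.6 °C

T_out = 24.6 °C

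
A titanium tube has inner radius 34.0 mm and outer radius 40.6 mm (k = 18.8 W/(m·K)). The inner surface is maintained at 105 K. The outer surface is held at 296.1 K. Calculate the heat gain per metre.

Q' = 1.27×10^5 W/m

Q' = 2πk·ΔT/ln(r₂/r₁) = 2π × 18.8 × 191.1 / ln(0.0406/0.0340) = 1.27×10^5 W/m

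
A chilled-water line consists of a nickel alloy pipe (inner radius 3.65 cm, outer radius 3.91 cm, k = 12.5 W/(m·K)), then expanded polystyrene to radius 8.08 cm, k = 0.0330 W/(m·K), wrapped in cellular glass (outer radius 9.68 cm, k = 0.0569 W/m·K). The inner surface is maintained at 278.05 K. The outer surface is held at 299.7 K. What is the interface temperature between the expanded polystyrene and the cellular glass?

Series thermal resistances, inner to outer:
  R'_nickel alloy = ln(0.0391/0.0365)/(2πk) = 0.06881/(2π·12.5) = 8.761×10^-4 m·K/W
  R'_expanded polystyrene = ln(0.0808/0.0391)/(2πk) = 0.7259/(2π·0.0330) = 3.501 m·K/W
  R'_cellular glass = ln(0.0968/0.0808)/(2πk) = 0.1807/(2π·0.0569) = 0.5054 m·K/W
ΣR = 8.761×10^-4 + 3.501 + 0.5054 = 4.007 m·K/W
Q' = ΔT/ΣR = (278.05 K − 299.7 K)/4.007 = -5.403 W/m
From the inner boundary to the expanded polystyrene/cellular glass interface, ΣR_partial = 3.502 m·K/W.
T_interface = T_in − Q'·ΣR_partial = 278.05 K − (-5.403)(3.502) = 297.0 K

T = 297.0 K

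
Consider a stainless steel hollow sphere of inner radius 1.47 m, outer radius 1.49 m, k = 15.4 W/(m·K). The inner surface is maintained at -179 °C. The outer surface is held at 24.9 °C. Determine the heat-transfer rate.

Q = 4πk·ΔT/(1/r₁ − 1/r₂) = 4π × 15.4 × 203.9 / (1/1.47 − 1/1.49) = 4.32×10^6 W

Q = 4320 kW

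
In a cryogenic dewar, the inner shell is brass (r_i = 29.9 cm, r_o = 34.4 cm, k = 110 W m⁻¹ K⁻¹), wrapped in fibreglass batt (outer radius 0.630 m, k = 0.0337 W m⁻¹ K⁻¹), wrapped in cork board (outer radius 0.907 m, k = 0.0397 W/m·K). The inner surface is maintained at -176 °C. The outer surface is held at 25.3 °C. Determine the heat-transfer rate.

Q = 49.2 W

Resistance network (inner→outer):
  R_brass = (1/0.299 − 1/0.344)/(4πk) = 0.4375/(4π·110) = 3.165×10^-4 K/W
  R_fibreglass batt = (1/0.344 − 1/0.630)/(4πk) = 1.320/(4π·0.0337) = 3.116 K/W
  R_cork board = (1/0.630 − 1/0.907)/(4πk) = 0.4848/(4π·0.0397) = 0.9717 K/W
ΣR = 3.165×10^-4 + 3.116 + 0.9717 = 4.088 K/W
Q = ΔT/ΣR = (-176 °C − 25.3 °C)/4.088 = -49.2 W
(Negative Q ⇒ heat flows inward; heat gain = 49.2 W.)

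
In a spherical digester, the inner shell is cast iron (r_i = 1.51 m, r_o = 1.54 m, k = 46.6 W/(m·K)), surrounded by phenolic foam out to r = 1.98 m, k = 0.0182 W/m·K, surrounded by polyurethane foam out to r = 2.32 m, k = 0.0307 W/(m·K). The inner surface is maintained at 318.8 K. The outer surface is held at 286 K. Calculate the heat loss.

Q = 39.9 W

Series thermal resistances, inner to outer:
  R_cast iron = (1/1.51 − 1/1.54)/(4πk) = 0.01290/(4π·46.6) = 2.203×10^-5 K/W
  R_phenolic foam = (1/1.54 − 1/1.98)/(4πk) = 0.1443/(4π·0.0182) = 0.6309 K/W
  R_polyurethane foam = (1/1.98 − 1/2.32)/(4πk) = 0.07402/(4π·0.0307) = 0.1919 K/W
ΣR = 2.203×10^-5 + 0.6309 + 0.1919 = 0.8228 K/W
Q = ΔT/ΣR = (318.8 K − 286 K)/0.8228 = 39.9 W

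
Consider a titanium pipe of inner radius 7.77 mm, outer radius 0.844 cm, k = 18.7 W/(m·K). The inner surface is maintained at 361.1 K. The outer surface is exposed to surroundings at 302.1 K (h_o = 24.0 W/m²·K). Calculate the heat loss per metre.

Treat each layer as a resistance in series:
  R'_titanium = ln(0.00844/0.00777)/(2πk) = 0.08271/(2π·18.7) = 7.040×10^-4 m·K/W
  R'_conv,out = 1/(2πr h) = 1/(2π·0.00844·24.0) = 0.7857 m·K/W
ΣR = 7.040×10^-4 + 0.7857 = 0.7864 m·K/W
Q' = ΔT/ΣR = (361.1 K − 302.1 K)/0.7864 = 75.0 W/m

Q' = 75.0 W/m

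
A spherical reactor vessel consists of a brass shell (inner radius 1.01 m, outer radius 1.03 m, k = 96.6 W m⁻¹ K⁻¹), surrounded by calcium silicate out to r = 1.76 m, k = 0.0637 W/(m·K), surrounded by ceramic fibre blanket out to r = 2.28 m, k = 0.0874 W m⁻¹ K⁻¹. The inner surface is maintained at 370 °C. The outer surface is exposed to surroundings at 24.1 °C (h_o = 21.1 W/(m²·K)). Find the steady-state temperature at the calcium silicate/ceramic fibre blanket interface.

T = 90.1 °C

Series thermal resistances, inner to outer:
  R_brass = (1/1.01 − 1/1.03)/(4πk) = 0.01923/(4π·96.6) = 1.584×10^-5 K/W
  R_calcium silicate = (1/1.03 − 1/1.76)/(4πk) = 0.4027/(4π·0.0637) = 0.5031 K/W
  R_ceramic fibre blanket = (1/1.76 − 1/2.28)/(4πk) = 0.1296/(4π·0.0874) = 0.1180 K/W
  R_conv,out = 1/(4πr²h) = 1/(4π·2.28²·21.1) = 7.255×10^-4 K/W
ΣR = 1.584×10^-5 + 0.5031 + 0.1180 + 7.255×10^-4 = 0.6218 K/W
Q = ΔT/ΣR = (370 °C − 24.1 °C)/0.6218 = 556.3 W
From the inner boundary to the calcium silicate/ceramic fibre blanket interface, ΣR_partial = 0.5031 K/W.
T_interface = T_in − Q·ΣR_partial = 370 °C − (556.3)(0.5031) = 90.1 °C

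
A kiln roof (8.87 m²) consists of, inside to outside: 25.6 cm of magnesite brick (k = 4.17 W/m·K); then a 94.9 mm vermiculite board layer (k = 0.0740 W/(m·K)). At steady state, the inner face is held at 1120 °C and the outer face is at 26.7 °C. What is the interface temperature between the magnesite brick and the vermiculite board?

T = 1070 °C

Treat each layer as a resistance in series:
  R_magnesite brick = L/(kA) = 0.256/(4.17·8.87) = 0.006921 K/W
  R_vermiculite board = L/(kA) = 0.0949/(0.0740·8.87) = 0.1446 K/W
ΣR = 0.006921 + 0.1446 = 0.1515 K/W
Q = ΔT/ΣR = (1120 °C − 26.7 °C)/0.1515 = 7217 W
From the inner boundary to the magnesite brick/vermiculite board interface, ΣR_partial = 0.006921 K/W.
T_interface = T_in − Q·ΣR_partial = 1120 °C − (7217)(0.006921) = 1070 °C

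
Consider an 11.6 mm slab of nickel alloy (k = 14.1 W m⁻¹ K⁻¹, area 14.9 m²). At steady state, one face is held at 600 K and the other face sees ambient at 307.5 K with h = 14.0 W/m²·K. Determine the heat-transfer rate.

Q = 60.3 kW

Treat each layer as a resistance in series:
  R_nickel alloy = L/(kA) = 0.0116/(14.1·14.9) = 5.521×10^-5 K/W
  R_conv,out = 1/(hA) = 1/(14.0·14.9) = 0.004794 K/W
ΣR = 5.521×10^-5 + 0.004794 = 0.004849 K/W
Q = ΔT/ΣR = (600 K − 307.5 K)/0.004849 = 60300 W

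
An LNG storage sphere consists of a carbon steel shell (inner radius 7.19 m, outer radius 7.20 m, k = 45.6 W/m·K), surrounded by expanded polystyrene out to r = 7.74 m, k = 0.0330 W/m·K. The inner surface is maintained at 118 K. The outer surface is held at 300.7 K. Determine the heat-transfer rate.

Series thermal resistances, inner to outer:
  R_carbon steel = (1/7.19 − 1/7.20)/(4πk) = 1.932×10^-4/(4π·45.6) = 3.371×10^-7 K/W
  R_expanded polystyrene = (1/7.20 − 1/7.74)/(4πk) = 0.009690/(4π·0.0330) = 0.02337 K/W
ΣR = 3.371×10^-7 + 0.02337 = 0.02337 K/W
Q = ΔT/ΣR = (118 K − 300.7 K)/0.02337 = -7820 W
(Negative Q ⇒ heat flows inward; heat gain = 7820 W.)

Q = 7.82 kW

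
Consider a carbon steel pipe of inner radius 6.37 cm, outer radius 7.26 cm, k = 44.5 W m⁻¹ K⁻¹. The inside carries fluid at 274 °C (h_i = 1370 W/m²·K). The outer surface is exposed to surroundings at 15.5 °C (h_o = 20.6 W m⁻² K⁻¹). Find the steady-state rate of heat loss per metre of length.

Q' = 2380 W/m

Resistance network (inner→outer):
  R'_conv,in = 1/(2πr h) = 1/(2π·0.0637·1370) = 0.001824 m·K/W
  R'_carbon steel = ln(0.0726/0.0637)/(2πk) = 0.1308/(2π·44.5) = 4.677×10^-4 m·K/W
  R'_conv,out = 1/(2πr h) = 1/(2π·0.0726·20.6) = 0.1064 m·K/W
ΣR = 0.001824 + 4.677×10^-4 + 0.1064 = 0.1087 m·K/W
Q' = ΔT/ΣR = (274 °C − 15.5 °C)/0.1087 = 2380 W/m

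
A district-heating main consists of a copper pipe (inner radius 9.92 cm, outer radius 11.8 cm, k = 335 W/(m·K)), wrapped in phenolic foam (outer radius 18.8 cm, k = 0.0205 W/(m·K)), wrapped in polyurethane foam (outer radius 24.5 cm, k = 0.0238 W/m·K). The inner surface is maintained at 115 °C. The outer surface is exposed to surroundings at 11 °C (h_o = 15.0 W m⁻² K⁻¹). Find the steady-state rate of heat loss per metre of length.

Treat each layer as a resistance in series:
  R'_copper = ln(0.118/0.0992)/(2πk) = 0.1735/(2π·335) = 8.245×10^-5 m·K/W
  R'_phenolic foam = ln(0.188/0.118)/(2πk) = 0.4658/(2π·0.0205) = 3.616 m·K/W
  R'_polyurethane foam = ln(0.245/0.188)/(2πk) = 0.2648/(2π·0.0238) = 1.771 m·K/W
  R'_conv,out = 1/(2πr h) = 1/(2π·0.245·15.0) = 0.04331 m·K/W
ΣR = 8.245×10^-5 + 3.616 + 1.771 + 0.04331 = 5.430 m·K/W
Q' = ΔT/ΣR = (115 °C − 11 °C)/5.430 = 19.2 W/m

Q' = 19.2 W/m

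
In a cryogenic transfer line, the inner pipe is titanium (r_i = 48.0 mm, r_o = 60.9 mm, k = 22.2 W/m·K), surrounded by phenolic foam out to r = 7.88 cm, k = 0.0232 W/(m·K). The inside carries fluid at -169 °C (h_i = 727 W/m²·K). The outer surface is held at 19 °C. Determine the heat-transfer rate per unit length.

Treat each layer as a resistance in series:
  R'_conv,in = 1/(2πr h) = 1/(2π·0.0480·727) = 0.004561 m·K/W
  R'_titanium = ln(0.0609/0.0480)/(2πk) = 0.2380/(2π·22.2) = 0.001706 m·K/W
  R'_phenolic foam = ln(0.0788/0.0609)/(2πk) = 0.2577/(2π·0.0232) = 1.768 m·K/W
ΣR = 0.004561 + 0.001706 + 1.768 = 1.774 m·K/W
Q' = ΔT/ΣR = (-169 °C − 19 °C)/1.774 = -106 W/m
(Negative Q' ⇒ heat flows inward; heat gain = 106 W/m.)

Q' = 106 W/m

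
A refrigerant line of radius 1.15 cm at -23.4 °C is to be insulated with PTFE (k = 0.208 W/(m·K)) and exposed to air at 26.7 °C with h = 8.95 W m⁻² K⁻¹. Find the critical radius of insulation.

r_cr = 2.32 cm

For a cylinder, r_cr = k_ins/h = 0.208/8.95 = 0.0232 m = 2.32 cm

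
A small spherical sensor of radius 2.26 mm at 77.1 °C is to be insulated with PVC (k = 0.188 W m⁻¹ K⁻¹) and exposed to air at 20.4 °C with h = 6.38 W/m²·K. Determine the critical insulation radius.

For a sphere, r_cr = 2k_ins/h = 2·0.188/6.38 = 0.0589 m = 5.89 cm

r_cr = 5.89 cm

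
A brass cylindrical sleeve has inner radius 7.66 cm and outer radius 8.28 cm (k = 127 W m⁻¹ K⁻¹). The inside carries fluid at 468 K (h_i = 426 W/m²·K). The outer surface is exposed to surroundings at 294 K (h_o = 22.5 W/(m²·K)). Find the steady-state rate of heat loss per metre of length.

Q' = 1920 W/m

Resistance network (inner→outer):
  R'_conv,in = 1/(2πr h) = 1/(2π·0.0766·426) = 0.004877 m·K/W
  R'_brass = ln(0.0828/0.0766)/(2πk) = 0.07783/(2π·127) = 9.754×10^-5 m·K/W
  R'_conv,out = 1/(2πr h) = 1/(2π·0.0828·22.5) = 0.08543 m·K/W
ΣR = 0.004877 + 9.754×10^-5 + 0.08543 = 0.09040 m·K/W
Q' = ΔT/ΣR = (468 K − 294 K)/0.09040 = 1920 W/m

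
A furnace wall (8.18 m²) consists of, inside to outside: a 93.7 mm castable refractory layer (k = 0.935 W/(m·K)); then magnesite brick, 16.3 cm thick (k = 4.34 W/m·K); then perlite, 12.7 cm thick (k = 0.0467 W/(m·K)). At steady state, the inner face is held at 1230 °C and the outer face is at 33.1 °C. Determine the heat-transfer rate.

Treat each layer as a resistance in series:
  R_castable refractory = L/(kA) = 0.0937/(0.935·8.18) = 0.01225 K/W
  R_magnesite brick = L/(kA) = 0.163/(4.34·8.18) = 0.004591 K/W
  R_perlite = L/(kA) = 0.127/(0.0467·8.18) = 0.3325 K/W
ΣR = 0.01225 + 0.004591 + 0.3325 = 0.3493 K/W
Q = ΔT/ΣR = (1230 °C − 33.1 °C)/0.3493 = 3430 W

Q = 3.43 kW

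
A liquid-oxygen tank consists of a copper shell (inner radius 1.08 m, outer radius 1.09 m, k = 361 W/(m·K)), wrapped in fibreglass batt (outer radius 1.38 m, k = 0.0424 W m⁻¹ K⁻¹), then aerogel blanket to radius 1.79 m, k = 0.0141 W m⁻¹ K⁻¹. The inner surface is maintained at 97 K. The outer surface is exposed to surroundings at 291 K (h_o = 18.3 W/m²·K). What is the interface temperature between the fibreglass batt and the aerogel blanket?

Treat each layer as a resistance in series:
  R_copper = (1/1.08 − 1/1.09)/(4πk) = 0.008495/(4π·361) = 1.873×10^-6 K/W
  R_fibreglass batt = (1/1.09 − 1/1.38)/(4πk) = 0.1928/(4π·0.0424) = 0.3618 K/W
  R_aerogel blanket = (1/1.38 − 1/1.79)/(4πk) = 0.1660/(4π·0.0141) = 0.9367 K/W
  R_conv,out = 1/(4πr²h) = 1/(4π·1.79²·18.3) = 0.001357 K/W
ΣR = 1.873×10^-6 + 0.3618 + 0.9367 + 0.001357 = 1.300 K/W
Q = ΔT/ΣR = (97 K − 291 K)/1.300 = -149.2 W
From the inner boundary to the fibreglass batt/aerogel blanket interface, ΣR_partial = 0.3618 K/W.
T_interface = T_in − Q·ΣR_partial = 97 K − (-149.2)(0.3618) = 151 K

T = 151 K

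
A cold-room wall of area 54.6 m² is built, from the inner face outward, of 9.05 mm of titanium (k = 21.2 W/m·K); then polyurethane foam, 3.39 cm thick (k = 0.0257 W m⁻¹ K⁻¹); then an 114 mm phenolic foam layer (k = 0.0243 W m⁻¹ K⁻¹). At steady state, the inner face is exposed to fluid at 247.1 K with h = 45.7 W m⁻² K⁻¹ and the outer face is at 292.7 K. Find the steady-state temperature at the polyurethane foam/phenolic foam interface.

Series thermal resistances, inner to outer:
  R_conv,in = 1/(hA) = 1/(45.7·54.6) = 4.008×10^-4 K/W
  R_titanium = L/(kA) = 0.00905/(21.2·54.6) = 7.818×10^-6 K/W
  R_polyurethane foam = L/(kA) = 0.0339/(0.0257·54.6) = 0.02416 K/W
  R_phenolic foam = L/(kA) = 0.114/(0.0243·54.6) = 0.08592 K/W
ΣR = 4.008×10^-4 + 7.818×10^-6 + 0.02416 + 0.08592 = 0.1105 K/W
Q = ΔT/ΣR = (247.1 K − 292.7 K)/0.1105 = -412.7 W
From the inner boundary to the polyurethane foam/phenolic foam interface, ΣR_partial = 0.02457 K/W.
T_interface = T_in − Q·ΣR_partial = 247.1 K − (-412.7)(0.02457) = 257.2 K

T = 257.2 K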